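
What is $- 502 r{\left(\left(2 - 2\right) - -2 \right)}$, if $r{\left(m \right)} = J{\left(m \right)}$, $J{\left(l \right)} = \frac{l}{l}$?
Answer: $-502$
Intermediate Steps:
$J{\left(l \right)} = 1$
$r{\left(m \right)} = 1$
$- 502 r{\left(\left(2 - 2\right) - -2 \right)} = \left(-502\right) 1 = -502$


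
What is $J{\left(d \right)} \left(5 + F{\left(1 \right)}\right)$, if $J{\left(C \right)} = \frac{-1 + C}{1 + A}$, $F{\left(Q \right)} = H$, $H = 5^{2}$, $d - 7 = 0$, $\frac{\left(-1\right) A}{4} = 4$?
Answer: $-12$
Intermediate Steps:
$A = -16$ ($A = \left(-4\right) 4 = -16$)
$d = 7$ ($d = 7 + 0 = 7$)
$H = 25$
$F{\left(Q \right)} = 25$
$J{\left(C \right)} = \frac{1}{15} - \frac{C}{15}$ ($J{\left(C \right)} = \frac{-1 + C}{1 - 16} = \frac{-1 + C}{-15} = \left(-1 + C\right) \left(- \frac{1}{15}\right) = \frac{1}{15} - \frac{C}{15}$)
$J{\left(d \right)} \left(5 + F{\left(1 \right)}\right) = \left(\frac{1}{15} - \frac{7}{15}\right) \left(5 + 25\right) = \left(\frac{1}{15} - \frac{7}{15}\right) 30 = \left(- \frac{2}{5}\right) 30 = -12$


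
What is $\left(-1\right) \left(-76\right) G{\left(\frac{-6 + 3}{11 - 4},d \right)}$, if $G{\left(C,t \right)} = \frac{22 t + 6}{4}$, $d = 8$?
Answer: $3458$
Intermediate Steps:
$G{\left(C,t \right)} = \frac{3}{2} + \frac{11 t}{2}$ ($G{\left(C,t \right)} = \left(6 + 22 t\right) \frac{1}{4} = \frac{3}{2} + \frac{11 t}{2}$)
$\left(-1\right) \left(-76\right) G{\left(\frac{-6 + 3}{11 - 4},d \right)} = \left(-1\right) \left(-76\right) \left(\frac{3}{2} + \frac{11}{2} \cdot 8\right) = 76 \left(\frac{3}{2} + 44\right) = 76 \cdot \frac{91}{2} = 3458$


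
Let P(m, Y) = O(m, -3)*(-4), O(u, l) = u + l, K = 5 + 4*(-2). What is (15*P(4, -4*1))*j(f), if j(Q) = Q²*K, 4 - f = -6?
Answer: 18000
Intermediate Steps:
f = 10 (f = 4 - 1*(-6) = 4 + 6 = 10)
K = -3 (K = 5 - 8 = -3)
O(u, l) = l + u
j(Q) = -3*Q² (j(Q) = Q²*(-3) = -3*Q²)
P(m, Y) = 12 - 4*m (P(m, Y) = (-3 + m)*(-4) = 12 - 4*m)
(15*P(4, -4*1))*j(f) = (15*(12 - 4*4))*(-3*10²) = (15*(12 - 16))*(-3*100) = (15*(-4))*(-300) = -60*(-300) = 18000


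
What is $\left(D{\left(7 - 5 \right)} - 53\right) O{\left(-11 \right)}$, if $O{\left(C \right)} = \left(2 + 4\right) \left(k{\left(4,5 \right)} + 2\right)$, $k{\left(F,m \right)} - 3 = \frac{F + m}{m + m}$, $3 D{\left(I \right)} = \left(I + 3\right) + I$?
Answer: $- \frac{8968}{5} \approx -1793.6$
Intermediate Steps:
$D{\left(I \right)} = 1 + \frac{2 I}{3}$ ($D{\left(I \right)} = \frac{\left(I + 3\right) + I}{3} = \frac{\left(3 + I\right) + I}{3} = \frac{3 + 2 I}{3} = 1 + \frac{2 I}{3}$)
$k{\left(F,m \right)} = 3 + \frac{F + m}{2 m}$ ($k{\left(F,m \right)} = 3 + \frac{F + m}{m + m} = 3 + \frac{F + m}{2 m}$)
$O{\left(C \right)} = \frac{177}{5}$ ($O{\left(C \right)} = \left(2 + 4\right) \left(\frac{4 + 7 \cdot 5}{2 \cdot 5} + 2\right) = 6 \left(\frac{1}{2} \cdot \frac{1}{5} \left(4 + 35\right) + 2\right) = 6 \left(\frac{1}{2} \cdot \frac{1}{5} \cdot 39 + 2\right) = 6 \left(\frac{39}{10} + 2\right) = 6 \cdot \frac{59}{10} = \frac{177}{5}$)
$\left(D{\left(7 - 5 \right)} - 53\right) O{\left(-11 \right)} = \left(\left(1 + \frac{2 \left(7 - 5\right)}{3}\right) - 53\right) \frac{177}{5} = \left(\left(1 + \frac{2}{3} \cdot 2\right) - 53\right) \frac{177}{5} = \left(\left(1 + \frac{4}{3}\right) - 53\right) \frac{177}{5} = \left(\frac{7}{3} - 53\right) \frac{177}{5} = \left(- \frac{152}{3}\right) \frac{177}{5} = - \frac{8968}{5}$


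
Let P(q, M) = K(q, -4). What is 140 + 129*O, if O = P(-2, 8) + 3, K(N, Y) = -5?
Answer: -118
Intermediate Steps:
P(q, M) = -5
O = -2 (O = -5 + 3 = -2)
140 + 129*O = 140 + 129*(-2) = 140 - 258 = -118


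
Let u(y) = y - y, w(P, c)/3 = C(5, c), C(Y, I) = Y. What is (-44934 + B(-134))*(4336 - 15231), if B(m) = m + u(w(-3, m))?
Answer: 491015860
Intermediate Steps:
w(P, c) = 15 (w(P, c) = 3*5 = 15)
u(y) = 0
B(m) = m (B(m) = m + 0 = m)
(-44934 + B(-134))*(4336 - 15231) = (-44934 - 134)*(4336 - 15231) = -45068*(-10895) = 491015860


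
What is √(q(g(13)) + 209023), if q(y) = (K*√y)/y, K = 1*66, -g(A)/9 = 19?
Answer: √(75457303 - 418*I*√19)/19 ≈ 457.19 - 0.0055197*I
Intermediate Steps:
g(A) = -171 (g(A) = -9*19 = -171)
K = 66
q(y) = 66/√y (q(y) = (66*√y)/y = 66/√y)
√(q(g(13)) + 209023) = √(66/√(-171) + 209023) = √(66*(-I*√19/57) + 209023) = √(-22*I*√19/19 + 209023) = √(209023 - 22*I*√19/19)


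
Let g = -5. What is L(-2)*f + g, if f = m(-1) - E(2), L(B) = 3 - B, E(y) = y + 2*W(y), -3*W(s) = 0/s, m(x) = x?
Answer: -20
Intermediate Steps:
W(s) = 0 (W(s) = -0/s = -⅓*0 = 0)
E(y) = y (E(y) = y + 2*0 = y + 0 = y)
f = -3 (f = -1 - 1*2 = -1 - 2 = -3)
L(-2)*f + g = (3 - 1*(-2))*(-3) - 5 = (3 + 2)*(-3) - 5 = 5*(-3) - 5 = -15 - 5 = -20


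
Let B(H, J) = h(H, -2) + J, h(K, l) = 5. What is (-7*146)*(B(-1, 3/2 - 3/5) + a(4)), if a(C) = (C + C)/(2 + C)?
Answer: -110887/15 ≈ -7392.5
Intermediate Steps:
B(H, J) = 5 + J
a(C) = 2*C/(2 + C) (a(C) = (2*C)/(2 + C) = 2*C/(2 + C))
(-7*146)*(B(-1, 3/2 - 3/5) + a(4)) = (-7*146)*((5 + (3/2 - 3/5)) + 2*4/(2 + 4)) = -1022*((5 + (3*(½) - 3*⅕)) + 2*4/6) = -1022*((5 + (3/2 - ⅗)) + 2*4*(⅙)) = -1022*((5 + 9/10) + 4/3) = -1022*(59/10 + 4/3) = -1022*217/30 = -110887/15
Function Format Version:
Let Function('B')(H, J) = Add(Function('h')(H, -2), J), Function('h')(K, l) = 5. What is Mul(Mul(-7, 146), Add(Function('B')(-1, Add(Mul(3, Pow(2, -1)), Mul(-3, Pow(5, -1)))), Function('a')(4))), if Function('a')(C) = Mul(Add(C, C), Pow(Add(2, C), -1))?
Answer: Rational(-110887, 15) ≈ -7392.5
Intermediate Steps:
Function('B')(H, J) = Add(5, J)
Function('a')(C) = Mul(2, C, Pow(Add(2, C), -1)) (Function('a')(C) = Mul(Mul(2, C), Pow(Add(2, C), -1)) = Mul(2, C, Pow(Add(2, C), -1)))
Mul(Mul(-7, 146), Add(Function('B')(-1, Add(Mul(3, Pow(2, -1)), Mul(-3, Pow(5, -1)))), Function('a')(4))) = Mul(Mul(-7, 146), Add(Add(5, Add(Mul(3, Pow(2, -1)), Mul(-3, Pow(5, -1)))), Mul(2, 4, Pow(Add(2, 4), -1)))) = Mul(-1022, Add(Add(5, Add(Mul(3, Rational(1, 2)), Mul(-3, Rational(1, 5)))), Mul(2, 4, Pow(6, -1)))) = Mul(-1022, Add(Add(5, Add(Rational(3, 2), Rational(-3, 5))), Mul(2, 4, Rational(1, 6)))) = Mul(-1022, Add(Add(5, Rational(9, 10)), Rational(4, 3))) = Mul(-1022, Add(Rational(59, 10), Rational(4, 3))) = Mul(-1022, Rational(217, 30)) = Rational(-110887, 15)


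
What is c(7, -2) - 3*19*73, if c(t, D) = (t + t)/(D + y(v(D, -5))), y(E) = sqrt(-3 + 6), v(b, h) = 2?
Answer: -4189 - 14*sqrt(3) ≈ -4213.3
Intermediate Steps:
y(E) = sqrt(3)
c(t, D) = 2*t/(D + sqrt(3)) (c(t, D) = (t + t)/(D + sqrt(3)) = (2*t)/(D + sqrt(3)) = 2*t/(D + sqrt(3)))
c(7, -2) - 3*19*73 = 2*7/(-2 + sqrt(3)) - 3*19*73 = 14/(-2 + sqrt(3)) - 57*73 = 14/(-2 + sqrt(3)) - 4161 = -4161 + 14/(-2 + sqrt(3))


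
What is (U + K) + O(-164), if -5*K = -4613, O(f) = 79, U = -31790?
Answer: -153942/5 ≈ -30788.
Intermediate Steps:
K = 4613/5 (K = -1/5*(-4613) = 4613/5 ≈ 922.60)
(U + K) + O(-164) = (-31790 + 4613/5) + 79 = -154337/5 + 79 = -153942/5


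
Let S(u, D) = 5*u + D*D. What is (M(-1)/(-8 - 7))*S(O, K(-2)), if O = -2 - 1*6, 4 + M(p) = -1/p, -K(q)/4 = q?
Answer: 24/5 ≈ 4.8000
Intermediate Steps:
K(q) = -4*q
M(p) = -4 - 1/p
O = -8 (O = -2 - 6 = -8)
S(u, D) = D**2 + 5*u (S(u, D) = 5*u + D**2 = D**2 + 5*u)
(M(-1)/(-8 - 7))*S(O, K(-2)) = ((-4 - 1/(-1))/(-8 - 7))*((-4*(-2))**2 + 5*(-8)) = ((-4 - 1*(-1))/(-15))*(8**2 - 40) = (-(-4 + 1)/15)*(64 - 40) = -1/15*(-3)*24 = (1/5)*24 = 24/5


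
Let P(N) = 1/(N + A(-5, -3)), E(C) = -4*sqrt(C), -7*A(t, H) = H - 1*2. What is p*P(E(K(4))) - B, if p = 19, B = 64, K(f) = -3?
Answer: -151463/2377 + 3724*I*sqrt(3)/2377 ≈ -63.72 + 2.7136*I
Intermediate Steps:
A(t, H) = 2/7 - H/7 (A(t, H) = -(H - 1*2)/7 = -(H - 2)/7 = -(-2 + H)/7 = 2/7 - H/7)
P(N) = 1/(5/7 + N) (P(N) = 1/(N + (2/7 - 1/7*(-3))) = 1/(N + (2/7 + 3/7)) = 1/(N + 5/7) = 1/(5/7 + N))
p*P(E(K(4))) - B = 19*(7/(5 + 7*(-4*I*sqrt(3)))) - 1*64 = 19*(7/(5 + 7*(-4*I*sqrt(3)))) - 64 = 19*(7/(5 - 28*I*sqrt(3))) - 64 = 133/(5 - 28*I*sqrt(3)) - 64 = -64 + 133/(5 - 28*I*sqrt(3))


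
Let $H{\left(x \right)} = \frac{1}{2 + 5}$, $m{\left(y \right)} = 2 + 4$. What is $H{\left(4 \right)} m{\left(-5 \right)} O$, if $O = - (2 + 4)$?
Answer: $- \frac{36}{7} \approx -5.1429$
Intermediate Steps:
$m{\left(y \right)} = 6$
$H{\left(x \right)} = \frac{1}{7}$
$O = -6$ ($O = \left(-1\right) 6 = -6$)
$H{\left(4 \right)} m{\left(-5 \right)} O = \frac{1}{7} \cdot 6 \left(-6\right) = \frac{6}{7} \left(-6\right) = - \frac{36}{7}$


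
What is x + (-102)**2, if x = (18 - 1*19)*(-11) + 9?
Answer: 10424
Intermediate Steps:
x = 20 (x = (18 - 19)*(-11) + 9 = -1*(-11) + 9 = 11 + 9 = 20)
x + (-102)**2 = 20 + (-102)**2 = 20 + 10404 = 10424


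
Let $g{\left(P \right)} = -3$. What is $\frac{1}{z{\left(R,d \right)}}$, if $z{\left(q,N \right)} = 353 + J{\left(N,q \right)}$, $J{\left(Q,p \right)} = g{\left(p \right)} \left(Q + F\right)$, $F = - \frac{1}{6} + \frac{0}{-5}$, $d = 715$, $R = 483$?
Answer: $- \frac{2}{3583} \approx -0.00055819$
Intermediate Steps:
$F = - \frac{1}{6}$ ($F = \left(-1\right) \frac{1}{6} + 0 \left(- \frac{1}{5}\right) = - \frac{1}{6} + 0 = - \frac{1}{6} \approx -0.16667$)
$J{\left(Q,p \right)} = \frac{1}{2} - 3 Q$ ($J{\left(Q,p \right)} = - 3 \left(Q - \frac{1}{6}\right) = - 3 \left(- \frac{1}{6} + Q\right) = \frac{1}{2} - 3 Q$)
$z{\left(q,N \right)} = \frac{707}{2} - 3 N$ ($z{\left(q,N \right)} = 353 - \left(- \frac{1}{2} + 3 N\right) = \frac{707}{2} - 3 N$)
$\frac{1}{z{\left(R,d \right)}} = \frac{1}{\frac{707}{2} - 2145} = \frac{1}{- \frac{3583}{2}} = - \frac{2}{3583}$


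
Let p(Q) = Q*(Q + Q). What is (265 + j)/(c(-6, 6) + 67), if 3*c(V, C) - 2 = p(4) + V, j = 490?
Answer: 2265/229 ≈ 9.8908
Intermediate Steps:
p(Q) = 2*Q² (p(Q) = Q*(2*Q) = 2*Q²)
c(V, C) = 34/3 + V/3 (c(V, C) = ⅔ + (2*4² + V)/3 = ⅔ + (2*16 + V)/3 = ⅔ + (32 + V)/3 = ⅔ + (32/3 + V/3) = 34/3 + V/3)
(265 + j)/(c(-6, 6) + 67) = (265 + 490)/((34/3 + (⅓)*(-6)) + 67) = 755/((34/3 - 2) + 67) = 755/(28/3 + 67) = 755/(229/3) = 755*(3/229) = 2265/229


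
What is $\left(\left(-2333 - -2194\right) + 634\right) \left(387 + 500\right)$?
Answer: $439065$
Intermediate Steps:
$\left(\left(-2333 - -2194\right) + 634\right) \left(387 + 500\right) = \left(\left(-2333 + 2194\right) + 634\right) 887 = \left(-139 + 634\right) 887 = 495 \cdot 887 = 439065$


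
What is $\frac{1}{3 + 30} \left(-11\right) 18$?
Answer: $-6$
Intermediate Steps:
$\frac{1}{3 + 30} \left(-11\right) 18 = \frac{1}{33} \left(-11\right) 18 = \left(- \frac{1}{3}\right) 18 = -6$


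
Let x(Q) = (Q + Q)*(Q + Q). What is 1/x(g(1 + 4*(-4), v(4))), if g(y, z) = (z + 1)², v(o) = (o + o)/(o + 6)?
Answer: 625/26244 ≈ 0.023815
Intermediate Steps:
v(o) = 2*o/(6 + o) (v(o) = (2*o)/(6 + o) = 2*o/(6 + o))
g(y, z) = (1 + z)²
x(Q) = 4*Q² (x(Q) = (2*Q)*(2*Q) = 4*Q²)
1/x(g(1 + 4*(-4), v(4))) = 1/(4*((1 + 2*4/(6 + 4))²)²) = 1/(4*((1 + 2*4/10)²)²) = 1/(4*((1 + 2*4*(⅒))²)²) = 1/(4*((1 + ⅘)²)²) = 1/(4*((9/5)²)²) = 1/(4*(81/25)²) = 1/(4*(6561/625)) = 1/(26244/625) = 625/26244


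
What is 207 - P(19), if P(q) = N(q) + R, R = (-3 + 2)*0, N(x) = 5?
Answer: 202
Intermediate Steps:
R = 0 (R = -1*0 = 0)
P(q) = 5 (P(q) = 5 + 0 = 5)
207 - P(19) = 207 - 1*5 = 207 - 5 = 202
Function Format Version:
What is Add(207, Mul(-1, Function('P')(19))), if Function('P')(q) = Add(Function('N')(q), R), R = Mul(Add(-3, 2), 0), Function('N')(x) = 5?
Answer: 202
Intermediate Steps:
R = 0 (R = Mul(-1, 0) = 0)
Function('P')(q) = 5 (Function('P')(q) = Add(5, 0) = 5)
Add(207, Mul(-1, Function('P')(19))) = Add(207, Mul(-1, 5)) = Add(207, -5) = 202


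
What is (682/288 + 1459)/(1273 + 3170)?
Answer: 210437/639792 ≈ 0.32891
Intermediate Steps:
(682/288 + 1459)/(1273 + 3170) = (682*(1/288) + 1459)/4443 = (341/144 + 1459)*(1/4443) = (210437/144)*(1/4443) = 210437/639792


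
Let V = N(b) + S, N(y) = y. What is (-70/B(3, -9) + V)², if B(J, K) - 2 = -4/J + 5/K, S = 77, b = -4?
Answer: 310249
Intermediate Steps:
B(J, K) = 2 - 4/J + 5/K (B(J, K) = 2 + (-4/J + 5/K) = 2 - 4/J + 5/K)
V = 73 (V = -4 + 77 = 73)
(-70/B(3, -9) + V)² = (-70/(2 - 4/3 + 5/(-9)) + 73)² = (-70/(2 - 4*⅓ + 5*(-⅑)) + 73)² = (-70/(2 - 4/3 - 5/9) + 73)² = (-70/⅑ + 73)² = (-70*9 + 73)² = (-630 + 73)² = (-557)² = 310249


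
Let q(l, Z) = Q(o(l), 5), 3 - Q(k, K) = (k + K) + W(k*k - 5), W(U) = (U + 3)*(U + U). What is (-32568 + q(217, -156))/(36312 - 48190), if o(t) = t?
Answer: 4434121403/11878 ≈ 3.7331e+5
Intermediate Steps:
W(U) = 2*U*(3 + U) (W(U) = (3 + U)*(2*U) = 2*U*(3 + U))
Q(k, K) = 3 - K - k - 2*(-5 + k²)*(-2 + k²) (Q(k, K) = 3 - ((k + K) + 2*(k*k - 5)*(3 + (k*k - 5))) = 3 - ((K + k) + 2*(k² - 5)*(3 + (k² - 5))) = 3 - ((K + k) + 2*(-5 + k²)*(3 + (-5 + k²))) = 3 - ((K + k) + 2*(-5 + k²)*(-2 + k²)) = 3 - (K + k + 2*(-5 + k²)*(-2 + k²)) = 3 + (-K - k - 2*(-5 + k²)*(-2 + k²)) = 3 - K - k - 2*(-5 + k²)*(-2 + k²))
q(l, Z) = -22 - l - 2*l⁴ + 14*l² (q(l, Z) = -17 - 1*5 - l - 2*l⁴ + 14*l² = -17 - 5 - l - 2*l⁴ + 14*l² = -22 - l - 2*l⁴ + 14*l²)
(-32568 + q(217, -156))/(36312 - 48190) = (-32568 + (-22 - 1*217 - 2*217⁴ + 14*217²))/(36312 - 48190) = (-32568 + (-22 - 217 - 2*2217373921 + 14*47089))/(-11878) = (-32568 + (-22 - 217 - 4434747842 + 659246))*(-1/11878) = (-32568 - 4434088835)*(-1/11878) = -4434121403*(-1/11878) = 4434121403/11878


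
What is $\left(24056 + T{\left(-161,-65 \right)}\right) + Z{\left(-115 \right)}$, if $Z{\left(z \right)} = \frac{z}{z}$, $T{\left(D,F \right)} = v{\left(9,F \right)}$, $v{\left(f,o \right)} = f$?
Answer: $24066$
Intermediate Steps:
$T{\left(D,F \right)} = 9$
$Z{\left(z \right)} = 1$
$\left(24056 + T{\left(-161,-65 \right)}\right) + Z{\left(-115 \right)} = \left(24056 + 9\right) + 1 = 24065 + 1 = 24066$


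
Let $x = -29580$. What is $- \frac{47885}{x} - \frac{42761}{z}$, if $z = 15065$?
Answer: $- \frac{108696571}{89124540} \approx -1.2196$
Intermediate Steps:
$- \frac{47885}{x} - \frac{42761}{z} = - \frac{47885}{-29580} - \frac{42761}{15065} = \left(-47885\right) \left(- \frac{1}{29580}\right) - \frac{42761}{15065} = \frac{9577}{5916} - \frac{42761}{15065} = - \frac{108696571}{89124540}$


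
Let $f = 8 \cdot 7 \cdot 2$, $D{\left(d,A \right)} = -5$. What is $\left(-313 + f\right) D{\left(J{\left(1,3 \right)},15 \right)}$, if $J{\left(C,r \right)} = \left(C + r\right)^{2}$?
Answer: $1005$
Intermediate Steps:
$f = 112$ ($f = 56 \cdot 2 = 112$)
$\left(-313 + f\right) D{\left(J{\left(1,3 \right)},15 \right)} = \left(-313 + 112\right) \left(-5\right) = \left(-201\right) \left(-5\right) = 1005$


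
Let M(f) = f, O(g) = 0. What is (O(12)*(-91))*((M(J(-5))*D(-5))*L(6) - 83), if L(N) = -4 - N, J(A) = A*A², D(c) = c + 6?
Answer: 0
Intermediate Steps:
D(c) = 6 + c
J(A) = A³
(O(12)*(-91))*((M(J(-5))*D(-5))*L(6) - 83) = (0*(-91))*(((-5)³*(6 - 5))*(-4 - 1*6) - 83) = 0*((-125*1)*(-4 - 6) - 83) = 0*(-125*(-10) - 83) = 0*(1250 - 83) = 0*1167 = 0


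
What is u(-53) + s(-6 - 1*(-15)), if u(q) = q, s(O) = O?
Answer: -44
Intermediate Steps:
u(-53) + s(-6 - 1*(-15)) = -53 + (-6 - 1*(-15)) = -53 + (-6 + 15) = -53 + 9 = -44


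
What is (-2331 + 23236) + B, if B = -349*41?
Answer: 6596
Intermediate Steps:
B = -14309
(-2331 + 23236) + B = (-2331 + 23236) - 14309 = 20905 - 14309 = 6596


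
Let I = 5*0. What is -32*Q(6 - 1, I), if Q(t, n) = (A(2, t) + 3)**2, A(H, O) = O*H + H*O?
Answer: -16928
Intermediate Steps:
I = 0
A(H, O) = 2*H*O (A(H, O) = H*O + H*O = 2*H*O)
Q(t, n) = (3 + 4*t)**2 (Q(t, n) = (2*2*t + 3)**2 = (4*t + 3)**2 = (3 + 4*t)**2)
-32*Q(6 - 1, I) = -32*(3 + 4*(6 - 1))**2 = -32*(3 + 4*5)**2 = -32*(3 + 20)**2 = -32*23**2 = -32*529 = -16928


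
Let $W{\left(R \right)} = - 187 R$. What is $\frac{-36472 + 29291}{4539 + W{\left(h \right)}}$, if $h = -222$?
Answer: $- \frac{167}{1071} \approx -0.15593$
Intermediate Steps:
$\frac{-36472 + 29291}{4539 + W{\left(h \right)}} = \frac{-36472 + 29291}{4539 - -41514} = - \frac{7181}{4539 + 41514} = - \frac{7181}{46053} = \left(-7181\right) \frac{1}{46053} = - \frac{167}{1071}$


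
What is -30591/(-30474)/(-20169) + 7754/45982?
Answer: 1063015441/6305649606 ≈ 0.16858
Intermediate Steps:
-30591/(-30474)/(-20169) + 7754/45982 = -30591*(-1/30474)*(-1/20169) + 7754*(1/45982) = (3399/3386)*(-1/20169) + 3877/22991 = -1133/22764078 + 3877/22991 = 1063015441/6305649606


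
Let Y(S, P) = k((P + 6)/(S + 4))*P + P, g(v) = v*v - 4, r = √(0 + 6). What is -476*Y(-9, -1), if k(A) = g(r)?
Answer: 1428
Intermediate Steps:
r = √6 ≈ 2.4495
g(v) = -4 + v² (g(v) = v² - 4 = -4 + v²)
k(A) = 2 (k(A) = -4 + (√6)² = -4 + 6 = 2)
Y(S, P) = 3*P (Y(S, P) = 2*P + P = 3*P)
-476*Y(-9, -1) = -1428*(-1) = -476*(-3) = 1428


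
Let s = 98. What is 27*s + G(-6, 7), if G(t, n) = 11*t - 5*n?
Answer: 2545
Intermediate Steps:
G(t, n) = -5*n + 11*t
27*s + G(-6, 7) = 27*98 + (-5*7 + 11*(-6)) = 2646 + (-35 - 66) = 2646 - 101 = 2545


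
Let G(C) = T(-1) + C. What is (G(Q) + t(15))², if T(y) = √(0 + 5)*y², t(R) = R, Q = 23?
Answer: (38 + √5)² ≈ 1618.9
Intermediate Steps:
T(y) = √5*y²
G(C) = C + √5 (G(C) = √5*(-1)² + C = √5*1 + C = √5 + C = C + √5)
(G(Q) + t(15))² = ((23 + √5) + 15)² = (38 + √5)²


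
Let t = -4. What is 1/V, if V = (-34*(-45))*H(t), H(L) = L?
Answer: -1/6120 ≈ -0.00016340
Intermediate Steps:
V = -6120 (V = -34*(-45)*(-4) = 1530*(-4) = -6120)
1/V = 1/(-6120) = -1/6120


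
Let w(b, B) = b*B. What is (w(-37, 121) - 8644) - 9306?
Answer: -22427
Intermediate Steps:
w(b, B) = B*b
(w(-37, 121) - 8644) - 9306 = (121*(-37) - 8644) - 9306 = (-4477 - 8644) - 9306 = -13121 - 9306 = -22427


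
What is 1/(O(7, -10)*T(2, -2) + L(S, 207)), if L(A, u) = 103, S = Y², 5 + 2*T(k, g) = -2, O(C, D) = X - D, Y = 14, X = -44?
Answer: 1/222 ≈ 0.0045045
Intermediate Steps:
O(C, D) = -44 - D
T(k, g) = -7/2 (T(k, g) = -5/2 + (½)*(-2) = -5/2 - 1 = -7/2)
S = 196 (S = 14² = 196)
1/(O(7, -10)*T(2, -2) + L(S, 207)) = 1/((-44 - 1*(-10))*(-7/2) + 103) = 1/((-44 + 10)*(-7/2) + 103) = 1/(-34*(-7/2) + 103) = 1/(119 + 103) = 1/222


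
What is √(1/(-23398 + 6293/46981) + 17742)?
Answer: √21438756313474657958305/1099255145 ≈ 133.20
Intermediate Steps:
√(1/(-23398 + 6293/46981) + 17742) = √(1/(-1099255145/46981) + 17742) = √(-46981/1099255145 + 17742) = √(19502984735609/1099255145) = √21438756313474657958305/1099255145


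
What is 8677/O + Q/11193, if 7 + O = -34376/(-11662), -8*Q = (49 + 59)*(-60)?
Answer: -188765755267/88159799 ≈ -2141.2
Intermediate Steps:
Q = 810 (Q = -(49 + 59)*(-60)/8 = -27*(-60)/2 = -⅛*(-6480) = 810)
O = -23629/5831 (O = -7 - 34376/(-11662) = -7 - 34376*(-1/11662) = -7 + 17188/5831 = -23629/5831 ≈ -4.0523)
8677/O + Q/11193 = 8677/(-23629/5831) + 810/11193 = 8677*(-5831/23629) + 810*(1/11193) = -50595587/23629 + 270/3731 = -188765755267/88159799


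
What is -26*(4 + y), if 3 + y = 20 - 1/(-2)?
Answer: -559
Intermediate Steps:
y = 35/2 (y = -3 + (20 - 1/(-2)) = -3 + (20 - 1*(-1/2)) = -3 + (20 + 1/2) = -3 + 41/2 = 35/2 ≈ 17.500)
-26*(4 + y) = -26*(4 + 35/2) = -26*43/2 = -559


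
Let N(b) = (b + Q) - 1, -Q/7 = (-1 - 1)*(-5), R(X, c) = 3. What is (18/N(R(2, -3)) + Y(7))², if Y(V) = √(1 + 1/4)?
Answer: 763/578 - 9*√5/34 ≈ 0.72817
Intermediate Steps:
Q = -70 (Q = -7*(-1 - 1)*(-5) = -(-14)*(-5) = -7*10 = -70)
Y(V) = √5/2 (Y(V) = √(1 + ¼) = √(5/4) = √5/2)
N(b) = -71 + b (N(b) = (b - 70) - 1 = (-70 + b) - 1 = -71 + b)
(18/N(R(2, -3)) + Y(7))² = (18/(-71 + 3) + √5/2)² = (18/(-68) + √5/2)² = (18*(-1/68) + √5/2)² = (-9/34 + √5/2)²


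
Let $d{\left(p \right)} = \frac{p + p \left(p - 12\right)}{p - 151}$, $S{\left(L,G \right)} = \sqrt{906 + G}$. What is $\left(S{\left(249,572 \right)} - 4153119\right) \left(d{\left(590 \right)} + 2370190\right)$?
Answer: $- \frac{4322794759807380}{439} + \frac{1040855020 \sqrt{1478}}{439} \approx -9.8468 \cdot 10^{12}$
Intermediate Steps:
$d{\left(p \right)} = \frac{p + p \left(-12 + p\right)}{-151 + p}$
$\left(S{\left(249,572 \right)} - 4153119\right) \left(d{\left(590 \right)} + 2370190\right) = \left(\sqrt{906 + 572} - 4153119\right) \left(\frac{590 \left(-11 + 590\right)}{-151 + 590} + 2370190\right) = \left(\sqrt{1478} - 4153119\right) \left(590 \cdot \frac{1}{439} \cdot 579 + 2370190\right) = \left(-4153119 + \sqrt{1478}\right) \left(590 \cdot \frac{1}{439} \cdot 579 + 2370190\right) = \left(-4153119 + \sqrt{1478}\right) \left(\frac{341610}{439} + 2370190\right) = \left(-4153119 + \sqrt{1478}\right) \frac{1040855020}{439} = - \frac{4322794759807380}{439} + \frac{1040855020 \sqrt{1478}}{439}$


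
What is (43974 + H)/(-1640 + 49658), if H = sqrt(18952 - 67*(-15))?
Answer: 7329/8003 + sqrt(19957)/48018 ≈ 0.91872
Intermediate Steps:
H = sqrt(19957) (H = sqrt(18952 + 1005) = sqrt(19957) ≈ 141.27)
(43974 + H)/(-1640 + 49658) = (43974 + sqrt(19957))/(-1640 + 49658) = (43974 + sqrt(19957))/48018 = (43974 + sqrt(19957))*(1/48018) = 7329/8003 + sqrt(19957)/48018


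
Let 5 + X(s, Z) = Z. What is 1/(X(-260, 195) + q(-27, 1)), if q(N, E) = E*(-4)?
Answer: 1/186 ≈ 0.0053763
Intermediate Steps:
X(s, Z) = -5 + Z
q(N, E) = -4*E
1/(X(-260, 195) + q(-27, 1)) = 1/((-5 + 195) - 4*1) = 1/(190 - 4) = 1/186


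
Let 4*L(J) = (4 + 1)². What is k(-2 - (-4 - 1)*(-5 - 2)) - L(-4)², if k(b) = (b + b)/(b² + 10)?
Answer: -863059/22064 ≈ -39.116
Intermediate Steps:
L(J) = 25/4 (L(J) = (4 + 1)²/4 = (¼)*5² = (¼)*25 = 25/4)
k(b) = 2*b/(10 + b²) (k(b) = (2*b)/(10 + b²) = 2*b/(10 + b²))
k(-2 - (-4 - 1)*(-5 - 2)) - L(-4)² = 2*(-2 - (-4 - 1)*(-5 - 2))/(10 + (-2 - (-4 - 1)*(-5 - 2))²) - (25/4)² = 2*(-2 - (-5)*(-7))/(10 + (-2 - (-5)*(-7))²) - 1*625/16 = 2*(-2 - 1*35)/(10 + (-2 - 1*35)²) - 625/16 = 2*(-2 - 35)/(10 + (-2 - 35)²) - 625/16 = 2*(-37)/(10 + (-37)²) - 625/16 = 2*(-37)/(10 + 1369) - 625/16 = 2*(-37)/1379 - 625/16 = 2*(-37)*(1/1379) - 625/16 = -74/1379 - 625/16 = -863059/22064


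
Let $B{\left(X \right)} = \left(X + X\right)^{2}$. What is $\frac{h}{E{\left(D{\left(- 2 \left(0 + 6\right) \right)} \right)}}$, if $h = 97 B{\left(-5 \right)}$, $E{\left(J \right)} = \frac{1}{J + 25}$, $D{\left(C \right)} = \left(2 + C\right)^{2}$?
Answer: $1212500$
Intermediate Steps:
$B{\left(X \right)} = 4 X^{2}$ ($B{\left(X \right)} = \left(2 X\right)^{2} = 4 X^{2}$)
$E{\left(J \right)} = \frac{1}{25 + J}$
$h = 9700$ ($h = 97 \cdot 4 \left(-5\right)^{2} = 97 \cdot 4 \cdot 25 = 97 \cdot 100 = 9700$)
$\frac{h}{E{\left(D{\left(- 2 \left(0 + 6\right) \right)} \right)}} = \frac{9700}{\frac{1}{25 + \left(2 - 2 \left(0 + 6\right)\right)^{2}}} = \frac{9700}{\frac{1}{25 + \left(2 - 12\right)^{2}}} = \frac{9700}{\frac{1}{25 + \left(-10\right)^{2}}} = \frac{9700}{\frac{1}{25 + 100}} = \frac{9700}{\frac{1}{125}} = 9700 \frac{1}{\frac{1}{125}} = 9700 \cdot 125 = 1212500$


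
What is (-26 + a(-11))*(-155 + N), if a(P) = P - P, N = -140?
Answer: 7670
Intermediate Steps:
a(P) = 0
(-26 + a(-11))*(-155 + N) = (-26 + 0)*(-155 - 140) = -26*(-295) = 7670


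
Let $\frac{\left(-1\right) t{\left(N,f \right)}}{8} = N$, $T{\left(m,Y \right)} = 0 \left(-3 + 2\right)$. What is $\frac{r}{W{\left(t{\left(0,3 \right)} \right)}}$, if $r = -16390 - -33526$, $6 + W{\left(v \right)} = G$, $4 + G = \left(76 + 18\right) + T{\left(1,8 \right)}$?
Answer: $204$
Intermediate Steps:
$T{\left(m,Y \right)} = 0$ ($T{\left(m,Y \right)} = 0 \left(-1\right) = 0$)
$G = 90$ ($G = -4 + \left(\left(76 + 18\right) + 0\right) = -4 + \left(94 + 0\right) = -4 + 94 = 90$)
$t{\left(N,f \right)} = - 8 N$
$W{\left(v \right)} = 84$ ($W{\left(v \right)} = -6 + 90 = 84$)
$r = 17136$ ($r = -16390 + 33526 = 17136$)
$\frac{r}{W{\left(t{\left(0,3 \right)} \right)}} = \frac{17136}{84} = 17136 \cdot \frac{1}{84} = 204$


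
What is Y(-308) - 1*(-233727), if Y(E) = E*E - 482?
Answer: 328109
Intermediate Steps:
Y(E) = -482 + E² (Y(E) = E² - 482 = -482 + E²)
Y(-308) - 1*(-233727) = (-482 + (-308)²) - 1*(-233727) = (-482 + 94864) + 233727 = 94382 + 233727 = 328109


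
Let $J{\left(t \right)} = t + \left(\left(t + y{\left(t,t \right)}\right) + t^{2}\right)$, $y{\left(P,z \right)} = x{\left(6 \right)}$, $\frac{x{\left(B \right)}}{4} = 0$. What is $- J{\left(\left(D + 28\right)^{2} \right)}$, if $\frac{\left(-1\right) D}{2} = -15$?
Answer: $-11323224$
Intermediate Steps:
$D = 30$ ($D = \left(-2\right) \left(-15\right) = 30$)
$x{\left(B \right)} = 0$ ($x{\left(B \right)} = 4 \cdot 0 = 0$)
$y{\left(P,z \right)} = 0$
$J{\left(t \right)} = t^{2} + 2 t$ ($J{\left(t \right)} = t + \left(\left(t + 0\right) + t^{2}\right) = t + \left(t + t^{2}\right) = t^{2} + 2 t$)
$- J{\left(\left(D + 28\right)^{2} \right)} = - \left(30 + 28\right)^{2} \left(2 + \left(30 + 28\right)^{2}\right) = - 58^{2} \left(2 + 58^{2}\right) = - 3364 \left(2 + 3364\right) = - 3364 \cdot 3366 = \left(-1\right) 11323224 = -11323224$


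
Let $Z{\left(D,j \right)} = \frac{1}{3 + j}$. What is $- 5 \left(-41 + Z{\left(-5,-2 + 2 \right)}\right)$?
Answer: $\frac{610}{3} \approx 203.33$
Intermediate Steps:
$- 5 \left(-41 + Z{\left(-5,-2 + 2 \right)}\right) = - 5 \left(-41 + \frac{1}{3 + \left(-2 + 2\right)}\right) = - 5 \left(-41 + \frac{1}{3 + 0}\right) = - 5 \left(-41 + \frac{1}{3}\right) = \left(-5\right) \left(- \frac{122}{3}\right) = \frac{610}{3}$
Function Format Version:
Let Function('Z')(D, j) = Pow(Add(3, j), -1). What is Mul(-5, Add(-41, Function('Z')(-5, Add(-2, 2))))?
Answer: Rational(610, 3) ≈ 203.33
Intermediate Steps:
Mul(-5, Add(-41, Function('Z')(-5, Add(-2, 2)))) = Mul(-5, Add(-41, Pow(Add(3, Add(-2, 2)), -1))) = Mul(-5, Add(-41, Pow(Add(3, 0), -1))) = Mul(-5, Add(-41, Pow(3, -1))) = Mul(-5, Add(-41, Rational(1, 3))) = Mul(-5, Rational(-122, 3)) = Rational(610, 3)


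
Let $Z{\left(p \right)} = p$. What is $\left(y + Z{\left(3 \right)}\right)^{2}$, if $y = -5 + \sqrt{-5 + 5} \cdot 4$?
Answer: $4$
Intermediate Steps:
$y = -5$ ($y = -5 + \sqrt{0} \cdot 4 = -5 + 0 \cdot 4 = -5 + 0 = -5$)
$\left(y + Z{\left(3 \right)}\right)^{2} = \left(-5 + 3\right)^{2} = \left(-2\right)^{2} = 4$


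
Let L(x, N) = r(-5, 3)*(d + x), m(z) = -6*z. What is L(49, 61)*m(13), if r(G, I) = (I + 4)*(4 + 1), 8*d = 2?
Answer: -268905/2 ≈ -1.3445e+5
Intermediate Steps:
d = ¼ (d = (⅛)*2 = ¼ ≈ 0.25000)
r(G, I) = 20 + 5*I (r(G, I) = (4 + I)*5 = 20 + 5*I)
L(x, N) = 35/4 + 35*x (L(x, N) = (20 + 5*3)*(¼ + x) = (20 + 15)*(¼ + x) = 35*(¼ + x) = 35/4 + 35*x)
L(49, 61)*m(13) = (35/4 + 35*49)*(-6*13) = (35/4 + 1715)*(-78) = (6895/4)*(-78) = -268905/2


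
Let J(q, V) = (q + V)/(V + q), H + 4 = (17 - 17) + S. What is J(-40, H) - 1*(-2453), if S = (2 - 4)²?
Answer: 2454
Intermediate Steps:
S = 4 (S = (-2)² = 4)
H = 0 (H = -4 + ((17 - 17) + 4) = -4 + (0 + 4) = -4 + 4 = 0)
J(q, V) = 1 (J(q, V) = (V + q)/(V + q) = 1)
J(-40, H) - 1*(-2453) = 1 - 1*(-2453) = 1 + 2453 = 2454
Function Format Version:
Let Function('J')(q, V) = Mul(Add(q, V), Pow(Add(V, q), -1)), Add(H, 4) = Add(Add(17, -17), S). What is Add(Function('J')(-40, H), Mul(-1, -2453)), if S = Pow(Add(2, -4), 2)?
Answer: 2454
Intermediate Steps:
S = 4 (S = Pow(-2, 2) = 4)
H = 0 (H = Add(-4, Add(Add(17, -17), 4)) = Add(-4, Add(0, 4)) = Add(-4, 4) = 0)
Function('J')(q, V) = 1 (Function('J')(q, V) = Mul(Add(V, q), Pow(Add(V, q), -1)) = 1)
Add(Function('J')(-40, H), Mul(-1, -2453)) = Add(1, Mul(-1, -2453)) = Add(1, 2453) = 2454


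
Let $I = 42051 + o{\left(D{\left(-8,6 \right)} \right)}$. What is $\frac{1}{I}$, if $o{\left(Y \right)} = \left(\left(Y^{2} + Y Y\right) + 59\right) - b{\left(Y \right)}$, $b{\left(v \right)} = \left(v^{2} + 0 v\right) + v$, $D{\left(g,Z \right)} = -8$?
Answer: $\frac{1}{42182} \approx 2.3707 \cdot 10^{-5}$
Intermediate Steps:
$b{\left(v \right)} = v + v^{2}$ ($b{\left(v \right)} = \left(v^{2} + 0\right) + v = v^{2} + v = v + v^{2}$)
$o{\left(Y \right)} = 59 + 2 Y^{2} - Y \left(1 + Y\right)$ ($o{\left(Y \right)} = \left(\left(Y^{2} + Y Y\right) + 59\right) - Y \left(1 + Y\right) = \left(\left(Y^{2} + Y^{2}\right) + 59\right) - Y \left(1 + Y\right) = \left(2 Y^{2} + 59\right) - Y \left(1 + Y\right) = \left(59 + 2 Y^{2}\right) - Y \left(1 + Y\right) = 59 + 2 Y^{2} - Y \left(1 + Y\right)$)
$I = 42182$ ($I = 42051 + \left(59 + \left(-8\right)^{2} - -8\right) = 42051 + \left(59 + 64 + 8\right) = 42051 + 131 = 42182$)
$\frac{1}{I} = \frac{1}{42182}$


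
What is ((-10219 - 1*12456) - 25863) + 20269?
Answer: -28269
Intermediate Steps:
((-10219 - 1*12456) - 25863) + 20269 = ((-10219 - 12456) - 25863) + 20269 = (-22675 - 25863) + 20269 = -48538 + 20269 = -28269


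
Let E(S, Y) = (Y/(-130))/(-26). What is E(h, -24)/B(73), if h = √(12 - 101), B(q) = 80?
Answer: -3/33800 ≈ -8.8757e-5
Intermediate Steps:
h = I*√89 (h = √(-89) = I*√89 ≈ 9.434*I)
E(S, Y) = Y/3380 (E(S, Y) = (Y*(-1/130))*(-1/26) = -Y/130*(-1/26) = Y/3380)
E(h, -24)/B(73) = ((1/3380)*(-24))/80 = -6/845*1/80 = -3/33800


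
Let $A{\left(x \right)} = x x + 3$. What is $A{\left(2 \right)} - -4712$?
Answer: $4719$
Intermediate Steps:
$A{\left(x \right)} = 3 + x^{2}$ ($A{\left(x \right)} = x^{2} + 3 = 3 + x^{2}$)
$A{\left(2 \right)} - -4712 = \left(3 + 2^{2}\right) - -4712 = \left(3 + 4\right) + 4712 = 7 + 4712 = 4719$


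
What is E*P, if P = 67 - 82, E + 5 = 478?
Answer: -7095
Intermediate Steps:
E = 473 (E = -5 + 478 = 473)
P = -15
E*P = 473*(-15) = -7095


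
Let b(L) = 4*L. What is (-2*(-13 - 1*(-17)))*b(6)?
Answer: -192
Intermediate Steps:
(-2*(-13 - 1*(-17)))*b(6) = (-2*(-13 - 1*(-17)))*(4*6) = -2*(-13 + 17)*24 = -2*4*24 = -8*24 = -192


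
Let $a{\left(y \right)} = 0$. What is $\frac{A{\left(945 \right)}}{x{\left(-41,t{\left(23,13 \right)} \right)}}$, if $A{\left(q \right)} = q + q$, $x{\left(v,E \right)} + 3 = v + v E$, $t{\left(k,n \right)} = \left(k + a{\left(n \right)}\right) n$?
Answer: $- \frac{210}{1367} \approx -0.15362$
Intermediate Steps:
$t{\left(k,n \right)} = k n$ ($t{\left(k,n \right)} = \left(k + 0\right) n = k n$)
$x{\left(v,E \right)} = -3 + v + E v$ ($x{\left(v,E \right)} = -3 + \left(v + v E\right) = -3 + \left(v + E v\right) = -3 + v + E v$)
$A{\left(q \right)} = 2 q$
$\frac{A{\left(945 \right)}}{x{\left(-41,t{\left(23,13 \right)} \right)}} = \frac{2 \cdot 945}{-3 - 41 + 23 \cdot 13 \left(-41\right)} = \frac{1890}{-3 - 41 + 299 \left(-41\right)} = \frac{1890}{-3 - 41 - 12259} = \frac{1890}{-12303} = 1890 \left(- \frac{1}{12303}\right) = - \frac{210}{1367}$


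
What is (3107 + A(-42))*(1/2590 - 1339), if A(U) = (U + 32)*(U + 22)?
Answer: -11468705763/2590 ≈ -4.4281e+6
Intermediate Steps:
A(U) = (22 + U)*(32 + U) (A(U) = (32 + U)*(22 + U) = (22 + U)*(32 + U))
(3107 + A(-42))*(1/2590 - 1339) = (3107 + (704 + (-42)² + 54*(-42)))*(1/2590 - 1339) = (3107 + (704 + 1764 - 2268))*(1/2590 - 1339) = (3107 + 200)*(-3468009/2590) = 3307*(-3468009/2590) = -11468705763/2590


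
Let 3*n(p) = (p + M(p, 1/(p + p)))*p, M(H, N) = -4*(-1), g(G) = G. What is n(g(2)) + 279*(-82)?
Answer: -22874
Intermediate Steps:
M(H, N) = 4
n(p) = p*(4 + p)/3 (n(p) = ((p + 4)*p)/3 = ((4 + p)*p)/3 = (p*(4 + p))/3 = p*(4 + p)/3)
n(g(2)) + 279*(-82) = (⅓)*2*(4 + 2) + 279*(-82) = (⅓)*2*6 - 22878 = 4 - 22878 = -22874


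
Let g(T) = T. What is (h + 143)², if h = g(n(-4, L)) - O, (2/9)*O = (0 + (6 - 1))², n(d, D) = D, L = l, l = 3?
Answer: 4489/4 ≈ 1122.3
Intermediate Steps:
L = 3
O = 225/2 (O = 9*(0 + (6 - 1))²/2 = 9*(0 + 5)²/2 = (9/2)*5² = (9/2)*25 = 225/2 ≈ 112.50)
h = -219/2 (h = 3 - 1*225/2 = 3 - 225/2 = -219/2 ≈ -109.50)
(h + 143)² = (-219/2 + 143)² = (67/2)² = 4489/4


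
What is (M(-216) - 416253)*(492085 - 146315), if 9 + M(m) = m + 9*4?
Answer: -143993150340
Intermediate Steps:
M(m) = 27 + m (M(m) = -9 + (m + 9*4) = -9 + (m + 36) = -9 + (36 + m) = 27 + m)
(M(-216) - 416253)*(492085 - 146315) = ((27 - 216) - 416253)*(492085 - 146315) = (-189 - 416253)*345770 = -416442*345770 = -143993150340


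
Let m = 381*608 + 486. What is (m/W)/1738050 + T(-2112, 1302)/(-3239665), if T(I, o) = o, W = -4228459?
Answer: -318983523238667/793639434930924725 ≈ -0.00040192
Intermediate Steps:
m = 232134 (m = 231648 + 486 = 232134)
(m/W)/1738050 + T(-2112, 1302)/(-3239665) = (232134/(-4228459))/1738050 + 1302/(-3239665) = (232134*(-1/4228459))*(1/1738050) + 1302*(-1/3239665) = -232134/4228459*1/1738050 - 1302/3239665 = -38689/1224878860825 - 1302/3239665 = -318983523238667/793639434930924725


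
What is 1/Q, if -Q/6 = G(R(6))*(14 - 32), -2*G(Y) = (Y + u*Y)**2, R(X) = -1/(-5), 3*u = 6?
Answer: -25/486 ≈ -0.051440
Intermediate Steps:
u = 2 (u = (1/3)*6 = 2)
R(X) = 1/5 (R(X) = -1*(-1/5) = 1/5)
G(Y) = -9*Y**2/2 (G(Y) = -(Y + 2*Y)**2/2 = -9*Y**2/2)
Q = -486/25 (Q = -6*(-9*(1/5)**2/2)*(14 - 32) = -6*(-9/2*1/25)*(-18) = -(-27)*(-18)/25 = -6*81/25 = -486/25 ≈ -19.440)
1/Q = 1/(-486/25) = -25/486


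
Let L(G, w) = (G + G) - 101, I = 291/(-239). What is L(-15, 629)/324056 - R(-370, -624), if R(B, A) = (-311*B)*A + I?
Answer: 5561150879202107/77449384 ≈ 7.1804e+7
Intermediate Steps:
I = -291/239 (I = 291*(-1/239) = -291/239 ≈ -1.2176)
L(G, w) = -101 + 2*G (L(G, w) = 2*G - 101 = -101 + 2*G)
R(B, A) = -291/239 - 311*A*B (R(B, A) = (-311*B)*A - 291/239 = -311*A*B - 291/239 = -291/239 - 311*A*B)
L(-15, 629)/324056 - R(-370, -624) = (-101 + 2*(-15))/324056 - (-291/239 - 311*(-624)*(-370)) = (-101 - 30)*(1/324056) - (-291/239 - 71803680) = -131*1/324056 - 1*(-17161079811/239) = -131/324056 + 17161079811/239 = 5561150879202107/77449384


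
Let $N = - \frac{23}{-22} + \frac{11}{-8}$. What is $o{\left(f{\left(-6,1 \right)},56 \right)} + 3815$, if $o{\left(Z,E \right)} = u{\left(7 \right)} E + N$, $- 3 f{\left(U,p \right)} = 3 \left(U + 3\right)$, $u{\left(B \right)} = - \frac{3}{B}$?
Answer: $\frac{333579}{88} \approx 3790.7$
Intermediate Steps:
$f{\left(U,p \right)} = -3 - U$ ($f{\left(U,p \right)} = - \frac{3 \left(U + 3\right)}{3} = - \frac{3 \left(3 + U\right)}{3} = - \frac{9 + 3 U}{3} = -3 - U$)
$N = - \frac{29}{88}$ ($N = \left(-23\right) \left(- \frac{1}{22}\right) + 11 \left(- \frac{1}{8}\right) = \frac{23}{22} - \frac{11}{8} = - \frac{29}{88} \approx -0.32955$)
$o{\left(Z,E \right)} = - \frac{29}{88} - \frac{3 E}{7}$ ($o{\left(Z,E \right)} = - \frac{3}{7} E - \frac{29}{88} = \left(-3\right) \frac{1}{7} E - \frac{29}{88} = - \frac{3 E}{7} - \frac{29}{88} = - \frac{29}{88} - \frac{3 E}{7}$)
$o{\left(f{\left(-6,1 \right)},56 \right)} + 3815 = \left(- \frac{29}{88} - 24\right) + 3815 = - \frac{2141}{88} + 3815 = \frac{333579}{88}$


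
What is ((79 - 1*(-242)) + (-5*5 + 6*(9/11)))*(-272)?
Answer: -900320/11 ≈ -81847.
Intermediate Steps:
((79 - 1*(-242)) + (-5*5 + 6*(9/11)))*(-272) = ((79 + 242) + (-25 + 6*(9*(1/11))))*(-272) = (321 + (-25 + 6*(9/11)))*(-272) = (321 + (-25 + 54/11))*(-272) = (321 - 221/11)*(-272) = (3310/11)*(-272) = -900320/11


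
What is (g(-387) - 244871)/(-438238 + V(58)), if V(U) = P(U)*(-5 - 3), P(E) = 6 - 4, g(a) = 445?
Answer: 122213/219127 ≈ 0.55773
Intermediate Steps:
P(E) = 2
V(U) = -16 (V(U) = 2*(-5 - 3) = 2*(-8) = -16)
(g(-387) - 244871)/(-438238 + V(58)) = (445 - 244871)/(-438238 - 16) = -244426/(-438254) = -244426*(-1/438254) = 122213/219127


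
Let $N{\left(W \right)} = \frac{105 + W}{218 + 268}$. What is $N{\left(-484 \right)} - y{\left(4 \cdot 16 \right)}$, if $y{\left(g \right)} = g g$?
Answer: $- \frac{1991035}{486} \approx -4096.8$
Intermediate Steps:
$y{\left(g \right)} = g^{2}$
$N{\left(W \right)} = \frac{35}{162} + \frac{W}{486}$ ($N{\left(W \right)} = \frac{105 + W}{486} = \left(105 + W\right) \frac{1}{486} = \frac{35}{162} + \frac{W}{486}$)
$N{\left(-484 \right)} - y{\left(4 \cdot 16 \right)} = \left(\frac{35}{162} + \frac{1}{486} \left(-484\right)\right) - \left(4 \cdot 16\right)^{2} = \left(\frac{35}{162} - \frac{242}{243}\right) - 64^{2} = - \frac{379}{486} - 4096 = - \frac{1991035}{486}$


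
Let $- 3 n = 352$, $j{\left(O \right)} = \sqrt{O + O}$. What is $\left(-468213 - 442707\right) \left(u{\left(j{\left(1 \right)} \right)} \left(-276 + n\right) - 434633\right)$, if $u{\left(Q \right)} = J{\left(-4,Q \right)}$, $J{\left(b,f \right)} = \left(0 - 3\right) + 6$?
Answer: $396990777960$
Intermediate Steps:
$j{\left(O \right)} = \sqrt{2} \sqrt{O}$ ($j{\left(O \right)} = \sqrt{2 O} = \sqrt{2} \sqrt{O}$)
$J{\left(b,f \right)} = 3$ ($J{\left(b,f \right)} = -3 + 6 = 3$)
$n = - \frac{352}{3}$ ($n = \left(- \frac{1}{3}\right) 352 = - \frac{352}{3} \approx -117.33$)
$u{\left(Q \right)} = 3$
$\left(-468213 - 442707\right) \left(u{\left(j{\left(1 \right)} \right)} \left(-276 + n\right) - 434633\right) = \left(-468213 - 442707\right) \left(3 \left(-276 - \frac{352}{3}\right) - 434633\right) = - 910920 \left(3 \left(- \frac{1180}{3}\right) - 434633\right) = - 910920 \left(-1180 - 434633\right) = \left(-910920\right) \left(-435813\right) = 396990777960$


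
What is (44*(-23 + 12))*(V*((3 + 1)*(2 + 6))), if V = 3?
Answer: -46464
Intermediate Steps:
(44*(-23 + 12))*(V*((3 + 1)*(2 + 6))) = (44*(-23 + 12))*(3*((3 + 1)*(2 + 6))) = (44*(-11))*(3*(4*8)) = -1452*32 = -484*96 = -46464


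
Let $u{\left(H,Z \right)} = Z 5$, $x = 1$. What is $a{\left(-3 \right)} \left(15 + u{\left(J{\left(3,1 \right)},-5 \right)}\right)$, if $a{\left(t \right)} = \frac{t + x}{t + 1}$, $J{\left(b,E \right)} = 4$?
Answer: $-10$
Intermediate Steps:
$u{\left(H,Z \right)} = 5 Z$
$a{\left(t \right)} = 1$ ($a{\left(t \right)} = \frac{t + 1}{t + 1} = \frac{1 + t}{1 + t} = 1$)
$a{\left(-3 \right)} \left(15 + u{\left(J{\left(3,1 \right)},-5 \right)}\right) = 1 \left(15 + 5 \left(-5\right)\right) = 1 \left(15 - 25\right) = 1 \left(-10\right) = -10$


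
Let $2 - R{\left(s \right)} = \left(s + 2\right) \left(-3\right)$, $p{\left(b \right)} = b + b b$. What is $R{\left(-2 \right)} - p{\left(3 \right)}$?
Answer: $-10$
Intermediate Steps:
$p{\left(b \right)} = b + b^{2}$
$R{\left(s \right)} = 8 + 3 s$ ($R{\left(s \right)} = 2 - \left(s + 2\right) \left(-3\right) = 2 - \left(2 + s\right) \left(-3\right) = 2 - \left(-6 - 3 s\right) = 2 + \left(6 + 3 s\right) = 8 + 3 s$)
$R{\left(-2 \right)} - p{\left(3 \right)} = \left(8 + 3 \left(-2\right)\right) - 3 \left(1 + 3\right) = \left(8 - 6\right) - 3 \cdot 4 = 2 - 12 = -10$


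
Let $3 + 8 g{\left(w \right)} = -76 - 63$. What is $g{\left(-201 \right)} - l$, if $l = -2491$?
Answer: $\frac{9893}{4} \approx 2473.3$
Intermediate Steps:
$g{\left(w \right)} = - \frac{71}{4}$ ($g{\left(w \right)} = - \frac{3}{8} + \frac{-76 - 63}{8} = - \frac{3}{8} + \frac{1}{8} \left(-139\right) = - \frac{3}{8} - \frac{139}{8} = - \frac{71}{4}$)
$g{\left(-201 \right)} - l = - \frac{71}{4} - -2491 = - \frac{71}{4} + 2491 = \frac{9893}{4}$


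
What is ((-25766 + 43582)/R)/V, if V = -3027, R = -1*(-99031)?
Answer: -17816/299766837 ≈ -5.9433e-5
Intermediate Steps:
R = 99031
((-25766 + 43582)/R)/V = ((-25766 + 43582)/99031)/(-3027) = (17816*(1/99031))*(-1/3027) = (17816/99031)*(-1/3027) = -17816/299766837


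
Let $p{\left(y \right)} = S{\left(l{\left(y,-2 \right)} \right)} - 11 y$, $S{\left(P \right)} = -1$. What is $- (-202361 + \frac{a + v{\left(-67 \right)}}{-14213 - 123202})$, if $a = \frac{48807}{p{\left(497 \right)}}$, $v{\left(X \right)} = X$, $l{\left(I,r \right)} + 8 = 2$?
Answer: $\frac{152051064089257}{751385220} \approx 2.0236 \cdot 10^{5}$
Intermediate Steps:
$l{\left(I,r \right)} = -6$ ($l{\left(I,r \right)} = -8 + 2 = -6$)
$p{\left(y \right)} = -1 - 11 y$
$a = - \frac{48807}{5468}$ ($a = \frac{48807}{-1 - 5467} = \frac{48807}{-5468} = 48807 \left(- \frac{1}{5468}\right) = - \frac{48807}{5468} \approx -8.9259$)
$- (-202361 + \frac{a + v{\left(-67 \right)}}{-14213 - 123202}) = - (-202361 + \frac{- \frac{48807}{5468} - 67}{-14213 - 123202}) = - (-202361 - \frac{415163}{5468 \left(-137415\right)}) = - (-202361 - - \frac{415163}{751385220}) = - (-202361 + \frac{415163}{751385220}) = \left(-1\right) \left(- \frac{152051064089257}{751385220}\right) = \frac{152051064089257}{751385220}$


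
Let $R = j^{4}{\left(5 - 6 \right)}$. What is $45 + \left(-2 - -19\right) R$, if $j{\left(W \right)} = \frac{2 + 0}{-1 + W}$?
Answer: $62$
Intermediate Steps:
$j{\left(W \right)} = \frac{2}{-1 + W}$
$R = 1$ ($R = \left(\frac{2}{-1 + \left(5 - 6\right)}\right)^{4} = \left(\frac{2}{-1 - 1}\right)^{4} = \left(\frac{2}{-2}\right)^{4} = \left(2 \left(- \frac{1}{2}\right)\right)^{4} = \left(-1\right)^{4} = 1$)
$45 + \left(-2 - -19\right) R = 45 + \left(-2 - -19\right) 1 = 45 + \left(-2 + 19\right) 1 = 45 + 17 \cdot 1 = 45 + 17 = 62$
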